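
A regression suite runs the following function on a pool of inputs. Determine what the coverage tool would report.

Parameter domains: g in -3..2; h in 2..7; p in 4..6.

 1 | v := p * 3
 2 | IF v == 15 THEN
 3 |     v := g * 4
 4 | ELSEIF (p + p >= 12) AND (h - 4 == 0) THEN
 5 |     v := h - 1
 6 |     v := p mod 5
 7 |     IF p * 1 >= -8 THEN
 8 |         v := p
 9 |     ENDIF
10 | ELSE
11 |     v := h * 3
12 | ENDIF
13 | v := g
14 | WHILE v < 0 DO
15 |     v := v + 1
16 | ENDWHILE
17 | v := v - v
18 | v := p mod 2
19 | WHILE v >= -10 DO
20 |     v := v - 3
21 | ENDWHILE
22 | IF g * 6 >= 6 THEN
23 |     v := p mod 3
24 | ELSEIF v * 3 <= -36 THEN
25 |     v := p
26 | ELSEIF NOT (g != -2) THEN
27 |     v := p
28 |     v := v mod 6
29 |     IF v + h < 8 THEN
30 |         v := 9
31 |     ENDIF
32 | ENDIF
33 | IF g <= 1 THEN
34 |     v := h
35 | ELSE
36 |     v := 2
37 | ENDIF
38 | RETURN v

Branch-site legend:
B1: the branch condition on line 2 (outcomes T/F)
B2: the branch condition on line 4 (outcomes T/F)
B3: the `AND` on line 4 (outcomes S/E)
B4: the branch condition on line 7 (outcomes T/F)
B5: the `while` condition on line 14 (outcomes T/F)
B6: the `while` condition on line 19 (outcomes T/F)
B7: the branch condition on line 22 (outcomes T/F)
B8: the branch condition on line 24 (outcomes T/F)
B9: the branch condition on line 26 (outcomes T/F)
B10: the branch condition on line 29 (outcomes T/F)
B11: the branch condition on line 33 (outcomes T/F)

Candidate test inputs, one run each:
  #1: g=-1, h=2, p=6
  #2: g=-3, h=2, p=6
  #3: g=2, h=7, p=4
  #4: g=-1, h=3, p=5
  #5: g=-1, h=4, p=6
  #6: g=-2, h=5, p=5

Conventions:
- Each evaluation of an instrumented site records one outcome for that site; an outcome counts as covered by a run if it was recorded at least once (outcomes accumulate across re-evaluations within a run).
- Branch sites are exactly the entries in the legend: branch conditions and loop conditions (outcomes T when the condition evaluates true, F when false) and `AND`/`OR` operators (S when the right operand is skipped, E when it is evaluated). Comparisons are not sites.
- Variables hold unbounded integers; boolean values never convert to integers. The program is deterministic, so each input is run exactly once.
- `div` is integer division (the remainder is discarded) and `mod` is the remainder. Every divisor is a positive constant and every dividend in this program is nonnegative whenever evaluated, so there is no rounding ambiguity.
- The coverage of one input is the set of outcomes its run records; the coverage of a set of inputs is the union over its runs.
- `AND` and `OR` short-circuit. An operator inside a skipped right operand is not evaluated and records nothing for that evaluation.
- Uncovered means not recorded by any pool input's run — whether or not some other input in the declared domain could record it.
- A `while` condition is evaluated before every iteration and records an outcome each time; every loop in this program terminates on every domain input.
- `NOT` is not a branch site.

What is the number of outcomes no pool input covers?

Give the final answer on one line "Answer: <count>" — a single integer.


input #1 (g=-1, h=2, p=6): events B1->F, B3->E, B2->F, B5->T, B5->F, B6->T, B6->T, B6->T, B6->T, B6->F, B7->F, B8->T, B11->T; covers B1=F, B2=F, B3=E, B5=T, B5=F, B6=T, B6=F, B7=F, B8=T, B11=T
input #2 (g=-3, h=2, p=6): events B1->F, B3->E, B2->F, B5->T, B5->T, B5->T, B5->F, B6->T, B6->T, B6->T, B6->T, B6->F, B7->F, B8->T, ...; covers B1=F, B2=F, B3=E, B5=T, B5=F, B6=T, B6=F, B7=F, B8=T, B11=T
input #3 (g=2, h=7, p=4): events B1->F, B3->S, B2->F, B5->F, B6->T, B6->T, B6->T, B6->T, B6->F, B7->T, B11->F; covers B1=F, B2=F, B3=S, B5=F, B6=T, B6=F, B7=T, B11=F
input #4 (g=-1, h=3, p=5): events B1->T, B5->T, B5->F, B6->T, B6->T, B6->T, B6->T, B6->F, B7->F, B8->F, B9->F, B11->T; covers B1=T, B5=T, B5=F, B6=T, B6=F, B7=F, B8=F, B9=F, B11=T
input #5 (g=-1, h=4, p=6): events B1->F, B3->E, B2->T, B4->T, B5->T, B5->F, B6->T, B6->T, B6->T, B6->T, B6->F, B7->F, B8->T, B11->T; covers B1=F, B2=T, B3=E, B4=T, B5=T, B5=F, B6=T, B6=F, B7=F, B8=T, B11=T
input #6 (g=-2, h=5, p=5): events B1->T, B5->T, B5->T, B5->F, B6->T, B6->T, B6->T, B6->T, B6->F, B7->F, B8->F, B9->T, B10->F, B11->T; covers B1=T, B5=T, B5=F, B6=T, B6=F, B7=F, B8=F, B9=T, B10=F, B11=T
union over the pool: B1=T, B1=F, B2=T, B2=F, B3=S, B3=E, B4=T, B5=T, B5=F, B6=T, B6=F, B7=T, B7=F, B8=T, B8=F, B9=T, B9=F, B10=F, B11=T, B11=F
uncovered (2 of 22): B4=F, B10=T
Answer: 2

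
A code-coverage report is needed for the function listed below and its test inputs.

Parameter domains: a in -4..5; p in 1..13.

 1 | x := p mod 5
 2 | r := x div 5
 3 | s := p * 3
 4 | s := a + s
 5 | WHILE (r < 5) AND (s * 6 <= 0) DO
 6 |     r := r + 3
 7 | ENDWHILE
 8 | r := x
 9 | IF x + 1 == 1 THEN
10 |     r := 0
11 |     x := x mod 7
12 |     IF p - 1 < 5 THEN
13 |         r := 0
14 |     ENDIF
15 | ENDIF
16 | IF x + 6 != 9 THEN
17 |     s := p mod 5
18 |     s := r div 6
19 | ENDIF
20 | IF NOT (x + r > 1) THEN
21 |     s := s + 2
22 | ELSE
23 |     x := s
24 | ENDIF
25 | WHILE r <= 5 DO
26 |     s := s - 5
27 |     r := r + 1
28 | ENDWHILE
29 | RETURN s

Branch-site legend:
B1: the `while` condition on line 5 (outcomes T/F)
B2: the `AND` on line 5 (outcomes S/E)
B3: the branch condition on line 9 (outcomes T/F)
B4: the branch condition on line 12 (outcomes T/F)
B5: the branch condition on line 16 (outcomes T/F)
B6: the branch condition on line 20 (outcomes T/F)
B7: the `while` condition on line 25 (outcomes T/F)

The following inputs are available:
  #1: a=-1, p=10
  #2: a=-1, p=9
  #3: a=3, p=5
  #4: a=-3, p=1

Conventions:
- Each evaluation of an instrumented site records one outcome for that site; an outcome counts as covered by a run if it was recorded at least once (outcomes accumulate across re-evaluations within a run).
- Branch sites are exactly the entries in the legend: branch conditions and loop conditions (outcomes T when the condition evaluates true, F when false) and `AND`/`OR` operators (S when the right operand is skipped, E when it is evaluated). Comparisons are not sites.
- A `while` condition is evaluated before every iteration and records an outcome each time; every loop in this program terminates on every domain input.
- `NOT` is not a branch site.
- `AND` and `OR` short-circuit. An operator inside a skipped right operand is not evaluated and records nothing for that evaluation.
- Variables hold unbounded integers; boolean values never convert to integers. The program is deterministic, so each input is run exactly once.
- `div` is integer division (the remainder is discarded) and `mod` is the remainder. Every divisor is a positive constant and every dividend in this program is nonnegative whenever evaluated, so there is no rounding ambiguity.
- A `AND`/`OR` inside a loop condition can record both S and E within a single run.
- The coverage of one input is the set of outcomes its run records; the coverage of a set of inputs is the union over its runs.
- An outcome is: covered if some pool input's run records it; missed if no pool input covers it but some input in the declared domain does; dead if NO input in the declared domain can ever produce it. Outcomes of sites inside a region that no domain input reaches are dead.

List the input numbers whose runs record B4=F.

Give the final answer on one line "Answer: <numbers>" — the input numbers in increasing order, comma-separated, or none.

input #1 (a=-1, p=10): produces B4=F
input #2 (a=-1, p=9): does not produce B4=F
input #3 (a=3, p=5): does not produce B4=F
input #4 (a=-3, p=1): does not produce B4=F

Answer: 1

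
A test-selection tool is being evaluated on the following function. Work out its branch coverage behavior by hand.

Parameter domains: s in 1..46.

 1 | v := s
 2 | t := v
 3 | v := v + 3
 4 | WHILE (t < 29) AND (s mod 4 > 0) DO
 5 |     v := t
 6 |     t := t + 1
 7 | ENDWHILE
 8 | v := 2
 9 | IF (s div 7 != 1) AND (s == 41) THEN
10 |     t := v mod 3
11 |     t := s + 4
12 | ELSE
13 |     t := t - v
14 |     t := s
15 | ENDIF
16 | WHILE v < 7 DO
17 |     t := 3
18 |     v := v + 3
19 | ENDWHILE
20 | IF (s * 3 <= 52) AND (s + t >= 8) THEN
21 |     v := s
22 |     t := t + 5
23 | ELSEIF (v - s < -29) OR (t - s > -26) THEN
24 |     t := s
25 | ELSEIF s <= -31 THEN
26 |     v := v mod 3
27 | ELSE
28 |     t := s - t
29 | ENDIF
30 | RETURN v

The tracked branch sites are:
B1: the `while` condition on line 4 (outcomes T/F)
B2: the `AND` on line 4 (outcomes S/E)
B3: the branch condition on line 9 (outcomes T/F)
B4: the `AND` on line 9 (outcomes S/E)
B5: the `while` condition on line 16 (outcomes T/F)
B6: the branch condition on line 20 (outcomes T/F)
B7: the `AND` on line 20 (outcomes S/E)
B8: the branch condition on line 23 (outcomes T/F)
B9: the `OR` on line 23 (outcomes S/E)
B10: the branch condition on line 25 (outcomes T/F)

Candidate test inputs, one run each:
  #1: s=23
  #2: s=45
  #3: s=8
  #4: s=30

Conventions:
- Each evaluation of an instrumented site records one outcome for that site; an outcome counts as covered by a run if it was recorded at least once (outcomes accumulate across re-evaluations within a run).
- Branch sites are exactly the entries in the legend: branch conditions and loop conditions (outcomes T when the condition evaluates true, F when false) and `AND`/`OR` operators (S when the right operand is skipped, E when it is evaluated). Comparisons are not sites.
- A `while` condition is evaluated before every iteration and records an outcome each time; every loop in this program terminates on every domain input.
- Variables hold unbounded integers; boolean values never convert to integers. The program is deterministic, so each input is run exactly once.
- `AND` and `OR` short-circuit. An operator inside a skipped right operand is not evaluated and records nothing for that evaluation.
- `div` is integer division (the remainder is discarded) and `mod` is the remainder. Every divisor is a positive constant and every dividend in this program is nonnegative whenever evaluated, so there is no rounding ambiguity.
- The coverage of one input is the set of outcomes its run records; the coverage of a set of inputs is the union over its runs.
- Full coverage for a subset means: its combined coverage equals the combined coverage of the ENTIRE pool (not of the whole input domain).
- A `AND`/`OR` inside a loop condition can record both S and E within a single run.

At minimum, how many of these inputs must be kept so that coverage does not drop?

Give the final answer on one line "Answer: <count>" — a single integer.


#1 (s=23) -> B2->E, B1->T, B2->E, B1->T, B2->E, B1->T, B2->E, B1->T, B2->E, B1->T, B2->E, B1->T, B2->S, B1->F, ...; covered: B1=T, B1=F, B2=S, B2=E, B3=F, B4=E, B5=T, B5=F, B6=F, B7=S, B8=T, B9=E
#2 (s=45) -> B2->S, B1->F, B4->E, B3->F, B5->T, B5->T, B5->F, B7->S, B6->F, B9->S, B8->T; covered: B1=F, B2=S, B3=F, B4=E, B5=T, B5=F, B6=F, B7=S, B8=T, B9=S
#3 (s=8) -> B2->E, B1->F, B4->S, B3->F, B5->T, B5->T, B5->F, B7->E, B6->T; covered: B1=F, B2=E, B3=F, B4=S, B5=T, B5=F, B6=T, B7=E
#4 (s=30) -> B2->S, B1->F, B4->E, B3->F, B5->T, B5->T, B5->F, B7->S, B6->F, B9->E, B8->F, B10->F; covered: B1=F, B2=S, B3=F, B4=E, B5=T, B5=F, B6=F, B7=S, B8=F, B9=E, B10=F
union over all inputs: B1=T, B1=F, B2=S, B2=E, B3=F, B4=S, B4=E, B5=T, B5=F, B6=T, B6=F, B7=S, B7=E, B8=T, B8=F, B9=S, B9=E, B10=F (18 outcomes)
size 1 is not enough: best union over all size-1 subsets is 12/18
size 2 is not enough: best union over all size-2 subsets is 15/18
size 3 is not enough: best union over all size-3 subsets is 17/18
size 4: inputs {1, 2, 3, 4} cover all 18 outcomes, and no lexicographically smaller subset of this size does
Answer: 4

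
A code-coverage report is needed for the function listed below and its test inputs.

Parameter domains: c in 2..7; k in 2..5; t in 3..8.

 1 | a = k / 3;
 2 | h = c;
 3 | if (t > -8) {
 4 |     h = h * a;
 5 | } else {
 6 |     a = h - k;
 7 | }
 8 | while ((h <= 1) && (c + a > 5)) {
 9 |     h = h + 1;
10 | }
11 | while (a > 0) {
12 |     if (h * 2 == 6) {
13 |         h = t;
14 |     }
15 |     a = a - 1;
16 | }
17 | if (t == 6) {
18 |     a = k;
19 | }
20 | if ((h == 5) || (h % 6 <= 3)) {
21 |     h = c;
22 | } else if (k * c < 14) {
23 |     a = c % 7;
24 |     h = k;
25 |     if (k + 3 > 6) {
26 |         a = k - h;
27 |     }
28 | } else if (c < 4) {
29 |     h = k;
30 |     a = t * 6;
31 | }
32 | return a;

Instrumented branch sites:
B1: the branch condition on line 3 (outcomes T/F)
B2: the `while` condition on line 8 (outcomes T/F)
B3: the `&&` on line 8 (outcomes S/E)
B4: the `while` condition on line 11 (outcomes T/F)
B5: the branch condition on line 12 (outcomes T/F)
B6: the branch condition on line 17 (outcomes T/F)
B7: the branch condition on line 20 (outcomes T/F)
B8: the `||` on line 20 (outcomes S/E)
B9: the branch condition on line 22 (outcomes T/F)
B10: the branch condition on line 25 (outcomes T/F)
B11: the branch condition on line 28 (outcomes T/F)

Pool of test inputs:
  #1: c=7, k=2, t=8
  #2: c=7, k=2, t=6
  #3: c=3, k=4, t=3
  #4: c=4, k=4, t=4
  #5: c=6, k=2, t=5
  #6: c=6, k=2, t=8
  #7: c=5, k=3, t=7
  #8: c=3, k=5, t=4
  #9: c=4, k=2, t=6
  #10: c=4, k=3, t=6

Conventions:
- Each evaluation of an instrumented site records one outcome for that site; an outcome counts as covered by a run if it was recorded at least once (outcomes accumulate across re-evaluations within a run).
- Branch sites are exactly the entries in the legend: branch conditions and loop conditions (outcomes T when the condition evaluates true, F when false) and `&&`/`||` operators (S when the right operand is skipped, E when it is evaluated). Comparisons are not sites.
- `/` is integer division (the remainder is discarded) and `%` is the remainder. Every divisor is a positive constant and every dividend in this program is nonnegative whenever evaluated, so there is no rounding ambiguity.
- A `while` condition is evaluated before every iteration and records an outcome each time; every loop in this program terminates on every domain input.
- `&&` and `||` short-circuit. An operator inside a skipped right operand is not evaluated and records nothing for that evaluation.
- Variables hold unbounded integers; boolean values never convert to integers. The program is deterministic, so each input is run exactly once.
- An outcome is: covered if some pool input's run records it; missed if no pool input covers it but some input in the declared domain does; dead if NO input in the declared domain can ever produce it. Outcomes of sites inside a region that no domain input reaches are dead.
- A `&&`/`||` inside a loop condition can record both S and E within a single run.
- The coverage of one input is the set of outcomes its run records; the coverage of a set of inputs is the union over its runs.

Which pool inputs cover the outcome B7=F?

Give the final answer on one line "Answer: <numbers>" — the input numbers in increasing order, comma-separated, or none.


input #1 (c=7, k=2, t=8): does not produce B7=F
input #2 (c=7, k=2, t=6): does not produce B7=F
input #3 (c=3, k=4, t=3): does not produce B7=F
input #4 (c=4, k=4, t=4): produces B7=F
input #5 (c=6, k=2, t=5): does not produce B7=F
input #6 (c=6, k=2, t=8): does not produce B7=F
input #7 (c=5, k=3, t=7): does not produce B7=F
input #8 (c=3, k=5, t=4): produces B7=F
input #9 (c=4, k=2, t=6): does not produce B7=F
input #10 (c=4, k=3, t=6): produces B7=F
Answer: 4, 8, 10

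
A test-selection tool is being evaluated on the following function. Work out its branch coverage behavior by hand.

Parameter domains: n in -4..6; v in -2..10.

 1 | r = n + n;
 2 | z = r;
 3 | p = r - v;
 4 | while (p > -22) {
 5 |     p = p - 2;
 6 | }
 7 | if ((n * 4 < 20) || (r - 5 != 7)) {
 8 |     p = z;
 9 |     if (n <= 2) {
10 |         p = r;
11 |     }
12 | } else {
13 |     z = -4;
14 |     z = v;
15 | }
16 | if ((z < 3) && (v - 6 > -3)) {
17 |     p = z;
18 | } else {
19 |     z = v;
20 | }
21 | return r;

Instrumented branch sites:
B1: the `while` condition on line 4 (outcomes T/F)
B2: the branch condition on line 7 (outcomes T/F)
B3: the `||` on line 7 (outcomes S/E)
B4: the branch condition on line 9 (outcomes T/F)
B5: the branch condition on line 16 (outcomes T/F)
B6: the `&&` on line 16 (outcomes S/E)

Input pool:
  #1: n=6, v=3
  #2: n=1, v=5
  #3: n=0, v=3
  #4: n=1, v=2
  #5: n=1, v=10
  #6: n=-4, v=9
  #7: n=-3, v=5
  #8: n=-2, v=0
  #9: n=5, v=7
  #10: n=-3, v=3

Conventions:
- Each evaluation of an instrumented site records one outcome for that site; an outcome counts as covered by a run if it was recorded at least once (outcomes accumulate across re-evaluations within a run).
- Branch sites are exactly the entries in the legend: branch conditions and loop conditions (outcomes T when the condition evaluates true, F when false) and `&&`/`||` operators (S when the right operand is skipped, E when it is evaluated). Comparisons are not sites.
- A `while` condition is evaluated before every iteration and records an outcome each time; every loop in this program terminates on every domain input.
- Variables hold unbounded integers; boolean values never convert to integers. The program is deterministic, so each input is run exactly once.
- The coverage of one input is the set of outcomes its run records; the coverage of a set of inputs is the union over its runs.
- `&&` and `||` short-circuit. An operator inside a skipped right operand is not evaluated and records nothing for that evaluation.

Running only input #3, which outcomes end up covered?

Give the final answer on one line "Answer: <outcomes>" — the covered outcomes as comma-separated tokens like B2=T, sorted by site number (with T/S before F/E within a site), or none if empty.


Simulating input #3 (n=0, v=3) step by step:
  B1->T, B1->T, B1->T, B1->T, B1->T, B1->T, B1->T, B1->T, B1->T, B1->T
  B1->F, B3->S, B2->T, B4->T, B6->E, B5->F
distinct outcomes covered: B1=T, B1=F, B2=T, B3=S, B4=T, B5=F, B6=E
Answer: B1=T, B1=F, B2=T, B3=S, B4=T, B5=F, B6=E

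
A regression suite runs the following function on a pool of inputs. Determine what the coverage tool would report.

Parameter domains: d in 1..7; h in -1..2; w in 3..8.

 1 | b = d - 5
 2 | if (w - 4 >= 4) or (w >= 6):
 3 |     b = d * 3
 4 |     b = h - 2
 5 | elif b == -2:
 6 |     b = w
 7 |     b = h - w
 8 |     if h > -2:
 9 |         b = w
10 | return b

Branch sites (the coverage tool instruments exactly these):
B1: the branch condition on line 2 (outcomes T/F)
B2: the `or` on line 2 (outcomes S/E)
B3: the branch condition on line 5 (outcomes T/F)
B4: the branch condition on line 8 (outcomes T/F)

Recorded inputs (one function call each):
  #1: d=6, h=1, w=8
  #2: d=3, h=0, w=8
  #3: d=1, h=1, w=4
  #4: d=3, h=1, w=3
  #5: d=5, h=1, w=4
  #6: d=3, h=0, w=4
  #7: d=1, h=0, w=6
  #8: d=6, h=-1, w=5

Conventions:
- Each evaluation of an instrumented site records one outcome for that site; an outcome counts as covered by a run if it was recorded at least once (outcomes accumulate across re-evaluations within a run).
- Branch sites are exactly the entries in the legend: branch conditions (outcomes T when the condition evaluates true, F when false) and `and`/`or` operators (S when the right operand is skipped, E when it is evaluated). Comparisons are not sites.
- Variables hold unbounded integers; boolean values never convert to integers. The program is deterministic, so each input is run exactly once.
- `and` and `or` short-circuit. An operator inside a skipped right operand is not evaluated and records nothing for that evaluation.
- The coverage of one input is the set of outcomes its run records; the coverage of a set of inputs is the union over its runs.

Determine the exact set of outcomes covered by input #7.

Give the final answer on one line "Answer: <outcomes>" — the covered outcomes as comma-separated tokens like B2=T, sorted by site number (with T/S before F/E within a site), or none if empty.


Event log for input #7 (d=1, h=0, w=6):
  B2->E, B1->T
as a set, this run covers: B1=T, B2=E
Answer: B1=T, B2=E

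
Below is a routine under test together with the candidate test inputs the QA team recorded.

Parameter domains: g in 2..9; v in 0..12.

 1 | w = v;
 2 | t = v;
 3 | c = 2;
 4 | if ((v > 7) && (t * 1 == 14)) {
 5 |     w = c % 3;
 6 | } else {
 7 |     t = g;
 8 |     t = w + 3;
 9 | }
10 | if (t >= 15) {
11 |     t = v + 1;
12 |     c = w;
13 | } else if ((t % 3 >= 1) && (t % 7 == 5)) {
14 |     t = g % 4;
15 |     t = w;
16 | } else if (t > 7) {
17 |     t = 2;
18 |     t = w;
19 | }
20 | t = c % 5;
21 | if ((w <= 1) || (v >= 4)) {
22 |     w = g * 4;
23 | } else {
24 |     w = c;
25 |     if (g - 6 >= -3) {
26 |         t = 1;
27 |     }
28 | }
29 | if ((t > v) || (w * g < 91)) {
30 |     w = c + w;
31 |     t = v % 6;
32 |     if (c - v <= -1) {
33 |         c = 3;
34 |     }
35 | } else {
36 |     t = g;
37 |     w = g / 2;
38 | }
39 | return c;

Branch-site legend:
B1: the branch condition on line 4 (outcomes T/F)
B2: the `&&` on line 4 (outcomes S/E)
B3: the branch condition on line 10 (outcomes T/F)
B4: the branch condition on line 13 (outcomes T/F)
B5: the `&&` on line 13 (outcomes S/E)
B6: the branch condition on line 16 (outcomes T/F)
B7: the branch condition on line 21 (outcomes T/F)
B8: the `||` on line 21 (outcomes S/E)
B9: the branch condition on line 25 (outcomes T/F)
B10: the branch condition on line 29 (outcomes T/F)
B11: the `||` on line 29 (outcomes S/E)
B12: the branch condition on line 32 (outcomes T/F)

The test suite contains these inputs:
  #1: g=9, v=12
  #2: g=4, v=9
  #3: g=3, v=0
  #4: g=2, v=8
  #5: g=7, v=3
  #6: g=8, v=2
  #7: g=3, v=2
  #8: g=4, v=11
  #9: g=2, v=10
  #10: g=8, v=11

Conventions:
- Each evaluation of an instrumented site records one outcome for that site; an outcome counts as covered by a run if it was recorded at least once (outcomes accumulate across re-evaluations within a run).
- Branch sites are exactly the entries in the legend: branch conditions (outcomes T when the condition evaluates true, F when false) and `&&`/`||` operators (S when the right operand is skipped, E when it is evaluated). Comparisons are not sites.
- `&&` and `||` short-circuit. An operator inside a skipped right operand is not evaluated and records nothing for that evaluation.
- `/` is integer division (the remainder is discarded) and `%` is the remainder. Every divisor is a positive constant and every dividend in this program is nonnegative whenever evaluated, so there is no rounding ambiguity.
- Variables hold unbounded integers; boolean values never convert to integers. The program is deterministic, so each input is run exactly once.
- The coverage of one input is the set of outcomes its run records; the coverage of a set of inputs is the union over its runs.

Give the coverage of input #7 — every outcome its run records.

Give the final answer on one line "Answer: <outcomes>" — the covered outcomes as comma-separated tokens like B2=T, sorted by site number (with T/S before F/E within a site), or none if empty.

Event log for input #7 (g=3, v=2):
  B2->S, B1->F, B3->F, B5->E, B4->T, B8->E, B7->F, B9->T, B11->E, B10->T
  B12->F
as a set, this run covers: B1=F, B2=S, B3=F, B4=T, B5=E, B7=F, B8=E, B9=T, B10=T, B11=E, B12=F

Answer: B1=F, B2=S, B3=F, B4=T, B5=E, B7=F, B8=E, B9=T, B10=T, B11=E, B12=F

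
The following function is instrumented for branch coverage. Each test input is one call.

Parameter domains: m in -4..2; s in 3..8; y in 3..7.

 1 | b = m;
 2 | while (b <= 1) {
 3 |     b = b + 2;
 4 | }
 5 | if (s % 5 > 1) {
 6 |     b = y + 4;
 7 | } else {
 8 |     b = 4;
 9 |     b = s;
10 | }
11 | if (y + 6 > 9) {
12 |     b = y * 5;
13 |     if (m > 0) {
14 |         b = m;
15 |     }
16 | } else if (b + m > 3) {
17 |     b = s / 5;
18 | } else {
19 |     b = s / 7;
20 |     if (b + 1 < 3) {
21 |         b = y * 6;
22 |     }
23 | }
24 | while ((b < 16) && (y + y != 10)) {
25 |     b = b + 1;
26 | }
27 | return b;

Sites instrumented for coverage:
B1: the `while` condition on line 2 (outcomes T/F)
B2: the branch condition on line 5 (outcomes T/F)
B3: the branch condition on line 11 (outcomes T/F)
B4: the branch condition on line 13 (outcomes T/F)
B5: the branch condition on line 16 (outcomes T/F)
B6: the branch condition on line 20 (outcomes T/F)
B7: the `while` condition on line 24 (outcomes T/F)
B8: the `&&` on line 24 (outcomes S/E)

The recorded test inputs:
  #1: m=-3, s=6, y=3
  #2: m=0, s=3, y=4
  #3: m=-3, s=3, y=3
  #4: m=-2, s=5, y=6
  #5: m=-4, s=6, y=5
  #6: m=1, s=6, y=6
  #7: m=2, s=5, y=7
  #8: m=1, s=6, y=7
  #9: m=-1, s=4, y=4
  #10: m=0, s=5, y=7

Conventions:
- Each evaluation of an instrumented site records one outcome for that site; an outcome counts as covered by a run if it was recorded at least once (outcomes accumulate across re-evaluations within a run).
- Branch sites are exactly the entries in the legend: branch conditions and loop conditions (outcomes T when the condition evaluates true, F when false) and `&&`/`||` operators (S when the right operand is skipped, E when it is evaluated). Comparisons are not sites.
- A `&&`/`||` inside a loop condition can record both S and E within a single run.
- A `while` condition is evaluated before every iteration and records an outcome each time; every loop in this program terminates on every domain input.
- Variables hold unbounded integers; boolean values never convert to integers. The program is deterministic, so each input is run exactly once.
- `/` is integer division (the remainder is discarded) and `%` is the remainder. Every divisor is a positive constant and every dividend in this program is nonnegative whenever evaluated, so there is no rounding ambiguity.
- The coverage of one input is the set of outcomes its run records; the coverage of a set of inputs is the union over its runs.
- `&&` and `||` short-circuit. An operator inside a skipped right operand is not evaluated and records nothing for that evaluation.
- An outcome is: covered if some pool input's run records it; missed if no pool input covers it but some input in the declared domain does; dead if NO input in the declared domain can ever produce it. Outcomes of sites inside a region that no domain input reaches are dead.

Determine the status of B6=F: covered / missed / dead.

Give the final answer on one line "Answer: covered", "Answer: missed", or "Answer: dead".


no pool input records B6=F
checking all 210 inputs in the declared domain: B6=F is never recorded -> dead
Answer: dead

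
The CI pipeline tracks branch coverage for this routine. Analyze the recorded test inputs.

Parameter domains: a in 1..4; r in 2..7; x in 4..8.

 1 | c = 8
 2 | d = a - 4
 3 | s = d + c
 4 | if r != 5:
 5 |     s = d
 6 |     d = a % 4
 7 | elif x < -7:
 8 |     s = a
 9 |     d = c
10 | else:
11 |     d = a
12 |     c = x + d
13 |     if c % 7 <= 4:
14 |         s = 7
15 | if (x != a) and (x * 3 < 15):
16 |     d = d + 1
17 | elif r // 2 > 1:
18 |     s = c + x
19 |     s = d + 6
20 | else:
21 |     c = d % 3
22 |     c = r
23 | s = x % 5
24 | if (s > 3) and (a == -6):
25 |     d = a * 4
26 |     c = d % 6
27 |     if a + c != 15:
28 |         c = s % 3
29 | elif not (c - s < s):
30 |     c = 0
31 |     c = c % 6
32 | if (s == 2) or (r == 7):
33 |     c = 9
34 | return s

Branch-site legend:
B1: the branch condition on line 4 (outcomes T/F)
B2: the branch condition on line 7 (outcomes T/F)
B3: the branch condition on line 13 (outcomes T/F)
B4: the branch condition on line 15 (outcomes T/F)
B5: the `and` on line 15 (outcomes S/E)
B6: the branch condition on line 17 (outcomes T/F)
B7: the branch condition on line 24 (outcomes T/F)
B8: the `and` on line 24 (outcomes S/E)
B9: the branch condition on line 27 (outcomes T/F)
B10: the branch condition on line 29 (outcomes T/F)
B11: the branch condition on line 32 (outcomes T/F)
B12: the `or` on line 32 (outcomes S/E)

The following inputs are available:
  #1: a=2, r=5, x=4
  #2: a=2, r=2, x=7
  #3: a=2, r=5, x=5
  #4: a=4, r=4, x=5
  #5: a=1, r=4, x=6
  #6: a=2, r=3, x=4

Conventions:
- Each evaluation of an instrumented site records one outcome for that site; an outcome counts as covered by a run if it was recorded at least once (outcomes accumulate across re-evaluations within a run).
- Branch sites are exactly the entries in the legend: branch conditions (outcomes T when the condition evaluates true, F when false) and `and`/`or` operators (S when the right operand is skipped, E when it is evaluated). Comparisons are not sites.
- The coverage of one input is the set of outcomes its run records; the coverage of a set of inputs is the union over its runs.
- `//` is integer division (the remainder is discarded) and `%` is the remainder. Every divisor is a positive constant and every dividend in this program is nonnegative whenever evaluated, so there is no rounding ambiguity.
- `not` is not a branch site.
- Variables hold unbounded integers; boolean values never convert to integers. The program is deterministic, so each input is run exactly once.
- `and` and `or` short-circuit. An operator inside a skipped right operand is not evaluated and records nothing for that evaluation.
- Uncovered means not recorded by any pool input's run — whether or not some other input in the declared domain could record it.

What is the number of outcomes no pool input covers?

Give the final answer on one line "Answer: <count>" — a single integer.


test 1 (a=2, r=5, x=4) fires B1->F, B2->F, B3->F, B5->E, B4->T, B8->E, B7->F, B10->F, B12->E, B11->F; hits B1=F, B2=F, B3=F, B4=T, B5=E, B7=F, B8=E, B10=F, B11=F, B12=E
test 2 (a=2, r=2, x=7) fires B1->T, B5->E, B4->F, B6->F, B8->S, B7->F, B10->F, B12->S, B11->T; hits B1=T, B4=F, B5=E, B6=F, B7=F, B8=S, B10=F, B11=T, B12=S
test 3 (a=2, r=5, x=5) fires B1->F, B2->F, B3->T, B5->E, B4->F, B6->T, B8->S, B7->F, B10->T, B12->E, B11->F; hits B1=F, B2=F, B3=T, B4=F, B5=E, B6=T, B7=F, B8=S, B10=T, B11=F, B12=E
test 4 (a=4, r=4, x=5) fires B1->T, B5->E, B4->F, B6->T, B8->S, B7->F, B10->T, B12->E, B11->F; hits B1=T, B4=F, B5=E, B6=T, B7=F, B8=S, B10=T, B11=F, B12=E
test 5 (a=1, r=4, x=6) fires B1->T, B5->E, B4->F, B6->T, B8->S, B7->F, B10->T, B12->E, B11->F; hits B1=T, B4=F, B5=E, B6=T, B7=F, B8=S, B10=T, B11=F, B12=E
test 6 (a=2, r=3, x=4) fires B1->T, B5->E, B4->T, B8->E, B7->F, B10->T, B12->E, B11->F; hits B1=T, B4=T, B5=E, B7=F, B8=E, B10=T, B11=F, B12=E
union over the pool: B1=T, B1=F, B2=F, B3=T, B3=F, B4=T, B4=F, B5=E, B6=T, B6=F, B7=F, B8=S, B8=E, B10=T, B10=F, B11=T, B11=F, B12=S, B12=E
uncovered (5 of 24): B2=T, B5=S, B7=T, B9=T, B9=F
Answer: 5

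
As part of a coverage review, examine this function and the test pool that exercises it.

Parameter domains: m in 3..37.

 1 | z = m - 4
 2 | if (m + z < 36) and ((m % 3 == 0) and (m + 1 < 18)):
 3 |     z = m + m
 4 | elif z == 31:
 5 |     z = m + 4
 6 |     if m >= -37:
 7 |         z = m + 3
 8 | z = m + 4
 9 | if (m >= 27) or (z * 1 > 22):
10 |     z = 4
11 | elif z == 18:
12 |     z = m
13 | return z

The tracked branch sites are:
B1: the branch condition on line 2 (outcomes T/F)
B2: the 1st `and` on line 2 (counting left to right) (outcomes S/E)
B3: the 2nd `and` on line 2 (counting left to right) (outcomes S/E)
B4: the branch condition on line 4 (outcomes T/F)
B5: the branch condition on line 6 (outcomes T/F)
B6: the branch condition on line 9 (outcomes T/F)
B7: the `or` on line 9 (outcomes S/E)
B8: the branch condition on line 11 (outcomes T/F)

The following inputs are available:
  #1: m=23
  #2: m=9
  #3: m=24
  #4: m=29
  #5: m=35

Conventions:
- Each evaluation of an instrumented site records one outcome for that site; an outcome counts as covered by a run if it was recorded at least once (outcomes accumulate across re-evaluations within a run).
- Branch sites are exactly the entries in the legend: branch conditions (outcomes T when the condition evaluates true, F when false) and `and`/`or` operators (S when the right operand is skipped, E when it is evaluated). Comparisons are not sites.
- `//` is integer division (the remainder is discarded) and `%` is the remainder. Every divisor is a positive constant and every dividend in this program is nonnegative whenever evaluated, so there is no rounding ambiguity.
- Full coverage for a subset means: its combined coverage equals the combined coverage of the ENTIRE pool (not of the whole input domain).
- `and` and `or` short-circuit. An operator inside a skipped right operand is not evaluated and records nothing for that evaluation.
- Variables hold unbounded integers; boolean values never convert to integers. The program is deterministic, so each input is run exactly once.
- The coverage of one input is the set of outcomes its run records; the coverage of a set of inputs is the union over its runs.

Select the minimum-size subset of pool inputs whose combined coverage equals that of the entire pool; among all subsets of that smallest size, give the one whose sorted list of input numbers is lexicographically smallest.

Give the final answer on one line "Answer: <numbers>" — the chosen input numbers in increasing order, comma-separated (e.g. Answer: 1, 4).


test 1 (m=23) fires B2->S, B1->F, B4->F, B7->E, B6->T; hits B1=F, B2=S, B4=F, B6=T, B7=E
test 2 (m=9) fires B2->E, B3->E, B1->T, B7->E, B6->F, B8->F; hits B1=T, B2=E, B3=E, B6=F, B7=E, B8=F
test 3 (m=24) fires B2->S, B1->F, B4->F, B7->E, B6->T; hits B1=F, B2=S, B4=F, B6=T, B7=E
test 4 (m=29) fires B2->S, B1->F, B4->F, B7->S, B6->T; hits B1=F, B2=S, B4=F, B6=T, B7=S
test 5 (m=35) fires B2->S, B1->F, B4->T, B5->T, B7->S, B6->T; hits B1=F, B2=S, B4=T, B5=T, B6=T, B7=S
pool-wide coverage (13 outcomes): B1=T, B1=F, B2=S, B2=E, B3=E, B4=T, B4=F, B5=T, B6=T, B6=F, B7=S, B7=E, B8=F
checked all size-1 subsets: none covers 13 outcomes (max 6/13)
checked all size-2 subsets: none covers 13 outcomes (max 12/13)
at size 3, {1, 2, 5} reaches all 13 outcomes; every lexicographically earlier size-3 subset fails
Answer: 1, 2, 5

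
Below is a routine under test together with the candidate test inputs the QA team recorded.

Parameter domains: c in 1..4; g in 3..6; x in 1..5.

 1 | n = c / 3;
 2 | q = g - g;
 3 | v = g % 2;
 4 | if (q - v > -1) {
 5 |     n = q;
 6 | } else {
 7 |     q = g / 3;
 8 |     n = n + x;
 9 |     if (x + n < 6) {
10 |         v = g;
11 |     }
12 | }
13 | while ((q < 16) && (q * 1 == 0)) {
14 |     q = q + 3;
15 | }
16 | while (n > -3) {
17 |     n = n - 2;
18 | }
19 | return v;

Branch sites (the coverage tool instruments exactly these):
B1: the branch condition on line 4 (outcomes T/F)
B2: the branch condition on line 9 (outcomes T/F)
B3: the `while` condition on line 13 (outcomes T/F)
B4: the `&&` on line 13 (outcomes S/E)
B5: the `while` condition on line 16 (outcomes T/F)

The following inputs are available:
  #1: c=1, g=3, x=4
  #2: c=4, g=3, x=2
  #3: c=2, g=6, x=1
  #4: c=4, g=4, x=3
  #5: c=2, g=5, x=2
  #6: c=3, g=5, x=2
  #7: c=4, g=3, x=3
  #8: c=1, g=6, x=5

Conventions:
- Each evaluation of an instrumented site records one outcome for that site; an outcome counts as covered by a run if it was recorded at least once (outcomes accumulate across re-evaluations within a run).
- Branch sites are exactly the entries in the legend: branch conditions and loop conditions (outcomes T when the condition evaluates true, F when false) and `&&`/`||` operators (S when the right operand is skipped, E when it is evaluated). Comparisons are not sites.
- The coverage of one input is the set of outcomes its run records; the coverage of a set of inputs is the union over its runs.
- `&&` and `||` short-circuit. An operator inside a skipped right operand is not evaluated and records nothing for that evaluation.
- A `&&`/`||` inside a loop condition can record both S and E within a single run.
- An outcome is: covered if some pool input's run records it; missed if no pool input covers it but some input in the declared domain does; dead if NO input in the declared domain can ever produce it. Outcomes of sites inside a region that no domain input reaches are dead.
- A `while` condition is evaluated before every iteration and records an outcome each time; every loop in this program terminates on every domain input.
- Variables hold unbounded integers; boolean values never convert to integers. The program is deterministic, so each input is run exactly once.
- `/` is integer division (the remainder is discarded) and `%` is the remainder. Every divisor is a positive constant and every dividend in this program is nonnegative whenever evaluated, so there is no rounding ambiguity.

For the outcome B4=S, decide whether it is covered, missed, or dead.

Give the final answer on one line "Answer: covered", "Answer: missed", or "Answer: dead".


no pool input records B4=S
checking all 80 inputs in the declared domain: B4=S is never recorded -> dead
Answer: dead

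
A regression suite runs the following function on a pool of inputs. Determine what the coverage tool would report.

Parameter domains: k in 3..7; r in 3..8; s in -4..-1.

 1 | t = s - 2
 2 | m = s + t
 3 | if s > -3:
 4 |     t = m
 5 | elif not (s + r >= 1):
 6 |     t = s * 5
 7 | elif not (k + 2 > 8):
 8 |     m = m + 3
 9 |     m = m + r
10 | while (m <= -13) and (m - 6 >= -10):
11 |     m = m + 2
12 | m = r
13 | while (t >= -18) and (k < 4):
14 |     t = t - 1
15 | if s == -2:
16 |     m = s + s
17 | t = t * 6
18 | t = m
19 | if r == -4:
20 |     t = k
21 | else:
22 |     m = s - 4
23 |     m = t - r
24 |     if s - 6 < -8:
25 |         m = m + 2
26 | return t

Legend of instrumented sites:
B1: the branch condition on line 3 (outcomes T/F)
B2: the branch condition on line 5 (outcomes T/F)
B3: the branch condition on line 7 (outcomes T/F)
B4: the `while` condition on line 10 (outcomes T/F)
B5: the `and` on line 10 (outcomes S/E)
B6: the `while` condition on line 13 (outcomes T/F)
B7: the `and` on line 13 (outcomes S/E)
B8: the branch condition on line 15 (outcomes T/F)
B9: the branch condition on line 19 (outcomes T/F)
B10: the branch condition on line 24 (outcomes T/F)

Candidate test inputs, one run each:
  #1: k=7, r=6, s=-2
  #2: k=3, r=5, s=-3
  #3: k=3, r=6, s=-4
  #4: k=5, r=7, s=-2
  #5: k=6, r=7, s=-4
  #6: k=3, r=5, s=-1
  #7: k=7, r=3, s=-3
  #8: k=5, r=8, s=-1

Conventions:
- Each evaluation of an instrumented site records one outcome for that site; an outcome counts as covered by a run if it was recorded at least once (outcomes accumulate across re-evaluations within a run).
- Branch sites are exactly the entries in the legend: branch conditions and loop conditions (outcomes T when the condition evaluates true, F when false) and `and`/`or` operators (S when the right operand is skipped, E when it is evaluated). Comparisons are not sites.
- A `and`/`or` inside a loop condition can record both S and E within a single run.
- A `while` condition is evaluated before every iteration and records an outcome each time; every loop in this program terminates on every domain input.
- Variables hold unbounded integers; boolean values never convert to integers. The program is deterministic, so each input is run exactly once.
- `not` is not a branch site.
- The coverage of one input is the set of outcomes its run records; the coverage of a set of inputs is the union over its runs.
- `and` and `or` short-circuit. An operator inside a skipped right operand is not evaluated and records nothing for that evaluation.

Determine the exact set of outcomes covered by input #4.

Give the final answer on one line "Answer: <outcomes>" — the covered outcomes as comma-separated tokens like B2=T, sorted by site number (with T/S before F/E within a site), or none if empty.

Running input #4 (k=5, r=7, s=-2), event by event:
  B1->T, B5->S, B4->F, B7->E, B6->F, B8->T, B9->F, B10->F
deduplicating events, the covered set is: B1=T, B4=F, B5=S, B6=F, B7=E, B8=T, B9=F, B10=F

Answer: B1=T, B4=F, B5=S, B6=F, B7=E, B8=T, B9=F, B10=F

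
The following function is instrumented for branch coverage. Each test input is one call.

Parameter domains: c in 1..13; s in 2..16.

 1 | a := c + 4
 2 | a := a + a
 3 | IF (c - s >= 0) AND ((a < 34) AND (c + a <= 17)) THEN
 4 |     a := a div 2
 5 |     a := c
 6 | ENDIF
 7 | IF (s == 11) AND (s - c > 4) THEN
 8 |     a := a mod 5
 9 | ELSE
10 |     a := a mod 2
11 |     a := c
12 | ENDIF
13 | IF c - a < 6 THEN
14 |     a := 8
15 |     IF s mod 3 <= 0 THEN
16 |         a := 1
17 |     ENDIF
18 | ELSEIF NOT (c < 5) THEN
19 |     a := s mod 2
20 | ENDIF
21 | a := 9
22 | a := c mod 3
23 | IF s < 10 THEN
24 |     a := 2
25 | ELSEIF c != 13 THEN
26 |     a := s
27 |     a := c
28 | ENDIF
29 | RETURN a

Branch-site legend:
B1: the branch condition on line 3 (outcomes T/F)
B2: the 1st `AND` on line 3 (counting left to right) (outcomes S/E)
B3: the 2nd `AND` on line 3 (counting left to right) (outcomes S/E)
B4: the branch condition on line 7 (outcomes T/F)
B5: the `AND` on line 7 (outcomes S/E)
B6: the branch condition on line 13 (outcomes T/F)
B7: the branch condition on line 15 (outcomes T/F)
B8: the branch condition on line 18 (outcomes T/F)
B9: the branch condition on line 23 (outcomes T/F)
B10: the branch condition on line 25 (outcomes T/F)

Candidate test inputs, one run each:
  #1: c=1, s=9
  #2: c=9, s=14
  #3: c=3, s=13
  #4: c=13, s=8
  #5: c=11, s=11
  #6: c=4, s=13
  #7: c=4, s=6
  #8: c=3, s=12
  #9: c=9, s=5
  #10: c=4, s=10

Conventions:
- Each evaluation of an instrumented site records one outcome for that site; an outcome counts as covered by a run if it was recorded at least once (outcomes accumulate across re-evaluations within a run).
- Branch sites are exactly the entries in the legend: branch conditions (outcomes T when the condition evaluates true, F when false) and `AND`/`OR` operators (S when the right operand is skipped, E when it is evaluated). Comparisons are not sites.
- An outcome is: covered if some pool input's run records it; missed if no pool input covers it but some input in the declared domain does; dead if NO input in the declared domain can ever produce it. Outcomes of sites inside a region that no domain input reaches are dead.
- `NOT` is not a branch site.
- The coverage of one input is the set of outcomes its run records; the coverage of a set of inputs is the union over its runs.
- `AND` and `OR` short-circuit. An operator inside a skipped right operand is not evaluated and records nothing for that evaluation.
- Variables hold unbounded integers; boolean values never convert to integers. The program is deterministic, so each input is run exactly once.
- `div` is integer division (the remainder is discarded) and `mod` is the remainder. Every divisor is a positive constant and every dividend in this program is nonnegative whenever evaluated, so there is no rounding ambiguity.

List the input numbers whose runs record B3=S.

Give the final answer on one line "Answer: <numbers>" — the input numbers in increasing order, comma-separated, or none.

input #1 (c=1, s=9): does not record B3=S
input #2 (c=9, s=14): does not record B3=S
input #3 (c=3, s=13): does not record B3=S
input #4 (c=13, s=8): records B3=S
input #5 (c=11, s=11): does not record B3=S
input #6 (c=4, s=13): does not record B3=S
input #7 (c=4, s=6): does not record B3=S
input #8 (c=3, s=12): does not record B3=S
input #9 (c=9, s=5): does not record B3=S
input #10 (c=4, s=10): does not record B3=S

Answer: 4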